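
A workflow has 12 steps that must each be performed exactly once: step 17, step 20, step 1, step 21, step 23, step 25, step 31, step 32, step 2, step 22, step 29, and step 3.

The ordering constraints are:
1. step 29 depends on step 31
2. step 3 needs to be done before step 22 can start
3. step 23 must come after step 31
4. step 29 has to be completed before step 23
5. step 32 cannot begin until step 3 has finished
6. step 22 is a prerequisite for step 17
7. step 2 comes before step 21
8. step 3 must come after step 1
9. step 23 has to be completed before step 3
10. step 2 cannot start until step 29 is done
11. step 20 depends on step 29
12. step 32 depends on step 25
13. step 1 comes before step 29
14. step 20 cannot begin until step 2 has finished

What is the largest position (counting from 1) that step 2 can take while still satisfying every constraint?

Following every chain forward from step 2, the steps that must come later are step 20, step 21 — 2 of them.
With 2 mandatory successors out of 12 steps total, the latest slot for step 2 is 12−2 = 10, and it's reachable by doing all non-successors before step 2.

10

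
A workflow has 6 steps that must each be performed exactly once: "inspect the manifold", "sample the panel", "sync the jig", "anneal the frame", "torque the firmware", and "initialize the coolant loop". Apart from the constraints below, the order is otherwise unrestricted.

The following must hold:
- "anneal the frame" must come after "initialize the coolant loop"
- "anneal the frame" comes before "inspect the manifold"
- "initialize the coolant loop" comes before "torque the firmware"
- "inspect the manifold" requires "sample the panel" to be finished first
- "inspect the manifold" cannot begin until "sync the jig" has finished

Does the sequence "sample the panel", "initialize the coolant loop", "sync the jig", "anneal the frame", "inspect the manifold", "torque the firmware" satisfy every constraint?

Yes

Going through the constraints one by one, each required predecessor appears earlier in the sequence than its dependent — e.g. "initialize the coolant loop" (position 2) is before "torque the firmware" (position 6), as required.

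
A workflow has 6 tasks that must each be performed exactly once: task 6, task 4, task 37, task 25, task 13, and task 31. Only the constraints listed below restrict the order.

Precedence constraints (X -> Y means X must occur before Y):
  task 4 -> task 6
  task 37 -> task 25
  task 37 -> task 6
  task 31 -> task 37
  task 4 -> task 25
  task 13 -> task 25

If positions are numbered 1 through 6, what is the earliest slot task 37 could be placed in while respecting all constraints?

2

Working backwards through the constraints from task 37, its only required predecessor is task 31.
So at minimum 1 task comes before task 37, putting task 37 no earlier than position 2. That position is achievable by scheduling exactly that predecessor first.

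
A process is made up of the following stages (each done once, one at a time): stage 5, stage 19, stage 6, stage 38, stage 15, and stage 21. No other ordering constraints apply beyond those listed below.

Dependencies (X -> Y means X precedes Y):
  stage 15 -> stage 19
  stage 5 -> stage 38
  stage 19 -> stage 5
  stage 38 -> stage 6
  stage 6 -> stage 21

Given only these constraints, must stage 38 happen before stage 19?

There is a chain stage 19 → stage 5 → stage 38, which puts stage 19 before stage 38.
So stage 38 never precedes stage 19.

No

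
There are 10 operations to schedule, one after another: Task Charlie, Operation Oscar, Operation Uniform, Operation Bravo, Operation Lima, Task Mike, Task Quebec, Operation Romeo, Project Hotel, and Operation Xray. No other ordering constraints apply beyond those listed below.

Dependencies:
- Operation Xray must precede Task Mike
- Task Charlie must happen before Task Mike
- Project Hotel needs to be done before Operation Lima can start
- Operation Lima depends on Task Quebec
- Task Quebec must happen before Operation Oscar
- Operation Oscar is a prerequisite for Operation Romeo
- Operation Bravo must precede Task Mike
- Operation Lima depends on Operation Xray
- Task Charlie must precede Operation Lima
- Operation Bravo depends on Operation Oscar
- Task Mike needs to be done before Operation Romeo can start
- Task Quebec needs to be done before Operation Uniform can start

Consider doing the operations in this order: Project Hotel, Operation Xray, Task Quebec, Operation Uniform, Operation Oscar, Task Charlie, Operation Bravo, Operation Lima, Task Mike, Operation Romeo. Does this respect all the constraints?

Checking each listed constraint against this order: for instance, Operation Xray is in position 2 and Task Mike in position 9, so that constraint holds — and the remaining constraints check out the same way.

Yes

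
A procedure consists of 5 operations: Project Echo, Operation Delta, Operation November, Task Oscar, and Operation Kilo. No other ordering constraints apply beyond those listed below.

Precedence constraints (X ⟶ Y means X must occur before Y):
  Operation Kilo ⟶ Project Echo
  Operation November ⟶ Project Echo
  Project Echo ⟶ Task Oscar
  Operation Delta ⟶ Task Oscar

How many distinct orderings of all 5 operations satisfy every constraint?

8

3 operations have no prerequisites (Operation Delta, Operation November, Operation Kilo), so any of them could come first.
Systematically extending each partial ordering one operation at a time and counting, there are 8 complete orderings.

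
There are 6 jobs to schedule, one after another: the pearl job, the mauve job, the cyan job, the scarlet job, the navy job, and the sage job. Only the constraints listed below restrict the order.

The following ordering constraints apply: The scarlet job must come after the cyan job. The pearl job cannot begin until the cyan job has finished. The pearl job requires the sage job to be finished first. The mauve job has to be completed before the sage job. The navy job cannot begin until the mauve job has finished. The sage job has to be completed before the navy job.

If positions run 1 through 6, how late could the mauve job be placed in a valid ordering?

The jobs that are forced after the mauve job, directly or by a chain of constraints, are the pearl job, the navy job, the sage job. That's 3 jobs.
So at least 3 jobs follow the mauve job, putting the mauve job no later than position 3. That position is achievable by scheduling everything else first.

3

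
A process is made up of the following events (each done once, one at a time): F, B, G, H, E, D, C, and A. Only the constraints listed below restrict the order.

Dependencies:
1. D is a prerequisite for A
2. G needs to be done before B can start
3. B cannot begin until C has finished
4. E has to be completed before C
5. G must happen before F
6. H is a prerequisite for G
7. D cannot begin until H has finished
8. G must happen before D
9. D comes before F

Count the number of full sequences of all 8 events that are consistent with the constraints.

2 events have no prerequisites (H, E), so any of them could come first.
Counting all ways to extend the partial order to a total order gives 104.

104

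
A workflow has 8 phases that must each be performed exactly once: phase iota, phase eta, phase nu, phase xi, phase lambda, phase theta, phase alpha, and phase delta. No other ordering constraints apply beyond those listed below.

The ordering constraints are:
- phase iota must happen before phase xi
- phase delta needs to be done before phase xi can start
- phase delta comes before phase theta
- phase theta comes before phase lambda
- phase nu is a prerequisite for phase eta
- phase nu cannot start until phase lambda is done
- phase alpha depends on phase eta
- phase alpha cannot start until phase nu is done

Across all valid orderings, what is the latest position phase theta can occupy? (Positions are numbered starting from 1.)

Every phase that must follow phase theta has to come after it. Tracing all chains starting from phase theta, those phases are: phase eta, phase nu, phase lambda, phase alpha — 4 in total.
So at least 4 phases follow phase theta, putting phase theta no later than position 4. That position is achievable by scheduling everything else first.

4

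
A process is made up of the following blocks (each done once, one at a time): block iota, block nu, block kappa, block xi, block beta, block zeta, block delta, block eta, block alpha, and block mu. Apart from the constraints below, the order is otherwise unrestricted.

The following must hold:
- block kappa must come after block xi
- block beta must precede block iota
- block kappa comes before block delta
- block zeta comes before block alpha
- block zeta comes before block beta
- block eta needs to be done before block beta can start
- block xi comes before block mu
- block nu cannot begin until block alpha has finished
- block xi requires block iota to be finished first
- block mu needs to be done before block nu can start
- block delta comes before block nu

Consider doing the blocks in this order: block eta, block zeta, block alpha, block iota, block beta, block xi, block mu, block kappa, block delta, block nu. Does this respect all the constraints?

In the proposed order, block iota appears before block beta.
Since block beta is required before block iota, the ordering is invalid.

No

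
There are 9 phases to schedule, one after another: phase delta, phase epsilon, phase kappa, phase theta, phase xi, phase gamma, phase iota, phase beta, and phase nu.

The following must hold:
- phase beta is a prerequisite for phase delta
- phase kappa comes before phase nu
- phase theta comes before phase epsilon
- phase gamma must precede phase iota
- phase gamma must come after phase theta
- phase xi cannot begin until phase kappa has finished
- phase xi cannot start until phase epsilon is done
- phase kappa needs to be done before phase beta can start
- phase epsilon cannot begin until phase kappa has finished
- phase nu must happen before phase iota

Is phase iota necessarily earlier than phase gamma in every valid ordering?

There is a chain phase gamma → phase iota, which puts phase gamma before phase iota.
So phase iota never precedes phase gamma.

No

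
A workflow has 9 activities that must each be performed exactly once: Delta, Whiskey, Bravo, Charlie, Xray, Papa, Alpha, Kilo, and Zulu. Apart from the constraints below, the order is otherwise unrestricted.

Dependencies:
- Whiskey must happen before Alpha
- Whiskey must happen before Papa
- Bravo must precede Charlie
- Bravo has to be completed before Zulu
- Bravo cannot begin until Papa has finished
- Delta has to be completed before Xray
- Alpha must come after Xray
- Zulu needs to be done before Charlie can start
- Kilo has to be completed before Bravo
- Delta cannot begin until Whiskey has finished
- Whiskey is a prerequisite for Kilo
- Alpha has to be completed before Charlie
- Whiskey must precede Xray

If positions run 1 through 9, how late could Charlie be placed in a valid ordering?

Charlie has no required successors, so nothing stops it from going last (position 9).

9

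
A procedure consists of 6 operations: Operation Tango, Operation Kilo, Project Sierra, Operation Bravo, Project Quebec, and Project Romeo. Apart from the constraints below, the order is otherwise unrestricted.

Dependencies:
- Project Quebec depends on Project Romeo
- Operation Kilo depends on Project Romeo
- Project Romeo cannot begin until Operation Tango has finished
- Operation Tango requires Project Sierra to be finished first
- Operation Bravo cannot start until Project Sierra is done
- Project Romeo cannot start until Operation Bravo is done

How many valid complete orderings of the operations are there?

Project Sierra is the only operation with nothing required before it, so every ordering starts there.
Enumerating by repeatedly choosing an available operation (one whose prerequisites are all placed) gives 4 distinct complete orderings.

4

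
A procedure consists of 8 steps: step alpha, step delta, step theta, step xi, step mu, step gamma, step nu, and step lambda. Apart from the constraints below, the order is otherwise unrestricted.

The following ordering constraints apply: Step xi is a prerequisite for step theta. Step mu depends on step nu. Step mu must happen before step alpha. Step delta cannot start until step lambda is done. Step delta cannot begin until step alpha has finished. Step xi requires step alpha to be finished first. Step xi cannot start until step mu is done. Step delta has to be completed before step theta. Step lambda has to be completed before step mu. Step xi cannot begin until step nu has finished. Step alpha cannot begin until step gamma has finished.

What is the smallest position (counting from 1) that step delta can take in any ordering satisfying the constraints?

6

Every step that must precede step delta has to come before it. Tracing all chains that end at step delta, those steps are: step alpha, step mu, step gamma, step nu, step lambda — 5 in total.
So at minimum 5 steps come before step delta, putting step delta no earlier than position 6. That position is achievable by scheduling exactly those predecessors first.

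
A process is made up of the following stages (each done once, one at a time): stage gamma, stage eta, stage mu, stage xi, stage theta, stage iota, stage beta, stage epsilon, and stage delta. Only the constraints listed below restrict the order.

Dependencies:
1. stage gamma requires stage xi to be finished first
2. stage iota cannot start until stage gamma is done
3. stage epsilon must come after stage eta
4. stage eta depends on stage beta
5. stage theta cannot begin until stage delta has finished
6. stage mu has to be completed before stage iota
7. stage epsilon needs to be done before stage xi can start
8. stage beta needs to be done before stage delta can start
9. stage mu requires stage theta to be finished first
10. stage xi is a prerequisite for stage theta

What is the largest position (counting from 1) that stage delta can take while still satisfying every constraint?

6

The stages that are forced after stage delta, directly or by a chain of constraints, are stage mu, stage theta, stage iota. That's 3 stages.
So at least 3 stages follow stage delta, putting stage delta no later than position 6. That position is achievable by scheduling everything else first.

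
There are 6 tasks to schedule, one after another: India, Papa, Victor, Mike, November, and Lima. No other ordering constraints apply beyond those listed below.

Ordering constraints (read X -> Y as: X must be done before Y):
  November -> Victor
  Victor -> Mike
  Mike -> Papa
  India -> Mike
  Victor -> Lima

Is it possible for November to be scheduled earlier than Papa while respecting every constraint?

Every valid ordering already has November before Papa (the constraints require it), so in particular at least one does.

Yes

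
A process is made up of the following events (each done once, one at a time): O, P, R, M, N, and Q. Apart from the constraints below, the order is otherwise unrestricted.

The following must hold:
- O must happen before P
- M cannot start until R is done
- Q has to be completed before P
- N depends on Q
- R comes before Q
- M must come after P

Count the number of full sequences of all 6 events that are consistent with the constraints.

10

2 events have no prerequisites (O, R), so any of them could come first.
Enumerating by repeatedly choosing an available event (one whose prerequisites are all placed) gives 10 distinct complete orderings.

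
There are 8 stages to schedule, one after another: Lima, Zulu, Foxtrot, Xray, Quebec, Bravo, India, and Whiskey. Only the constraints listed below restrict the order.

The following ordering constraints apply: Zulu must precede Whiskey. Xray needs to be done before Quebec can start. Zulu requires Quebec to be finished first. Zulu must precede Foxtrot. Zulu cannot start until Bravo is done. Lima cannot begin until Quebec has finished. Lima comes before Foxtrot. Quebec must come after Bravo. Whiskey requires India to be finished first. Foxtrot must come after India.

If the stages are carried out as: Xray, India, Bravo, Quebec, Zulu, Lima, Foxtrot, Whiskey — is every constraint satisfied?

Yes

Going through the constraints one by one, each required predecessor appears earlier in the sequence than its dependent — e.g. India (position 2) is before Whiskey (position 8), as required.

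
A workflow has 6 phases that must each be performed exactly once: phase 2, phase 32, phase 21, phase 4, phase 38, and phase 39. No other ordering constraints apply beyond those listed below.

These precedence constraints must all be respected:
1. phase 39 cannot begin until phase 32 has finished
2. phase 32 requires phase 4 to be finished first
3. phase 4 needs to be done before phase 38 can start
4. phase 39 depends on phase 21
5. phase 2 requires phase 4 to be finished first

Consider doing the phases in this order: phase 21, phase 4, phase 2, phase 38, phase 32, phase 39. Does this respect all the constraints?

Every stated constraint is respected: phase 21 sits at position 1, ahead of phase 39 at position 6, and each of the other listed pairs likewise has the predecessor earlier in the sequence.

Yes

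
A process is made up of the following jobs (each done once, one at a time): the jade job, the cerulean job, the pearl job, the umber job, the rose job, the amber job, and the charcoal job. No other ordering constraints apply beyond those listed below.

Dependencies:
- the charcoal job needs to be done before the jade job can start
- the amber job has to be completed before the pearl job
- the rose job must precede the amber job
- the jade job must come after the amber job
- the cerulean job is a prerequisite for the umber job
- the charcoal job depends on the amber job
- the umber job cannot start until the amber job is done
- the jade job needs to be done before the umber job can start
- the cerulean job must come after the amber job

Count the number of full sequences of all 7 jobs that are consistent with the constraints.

15

The rose job is the only job with nothing required before it, so every ordering starts there.
Counting all ways to extend the partial order to a total order gives 15.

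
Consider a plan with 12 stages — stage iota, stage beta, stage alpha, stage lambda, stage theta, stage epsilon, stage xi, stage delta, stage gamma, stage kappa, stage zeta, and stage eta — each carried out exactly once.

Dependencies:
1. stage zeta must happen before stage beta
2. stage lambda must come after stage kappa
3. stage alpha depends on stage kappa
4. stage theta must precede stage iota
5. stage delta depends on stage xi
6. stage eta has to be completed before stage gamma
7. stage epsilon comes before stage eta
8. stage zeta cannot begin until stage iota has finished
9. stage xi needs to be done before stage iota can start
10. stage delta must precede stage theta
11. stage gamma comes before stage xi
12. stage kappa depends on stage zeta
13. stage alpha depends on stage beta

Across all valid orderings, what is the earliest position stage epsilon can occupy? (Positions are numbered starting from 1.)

1

Stage epsilon has no prerequisites at all, so it can go in position 1.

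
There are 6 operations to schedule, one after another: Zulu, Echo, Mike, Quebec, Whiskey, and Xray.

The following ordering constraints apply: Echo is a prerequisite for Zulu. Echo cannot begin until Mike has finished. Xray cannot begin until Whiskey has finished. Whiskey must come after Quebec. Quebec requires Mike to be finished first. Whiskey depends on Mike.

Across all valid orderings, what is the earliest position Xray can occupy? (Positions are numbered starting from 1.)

4

Working backwards through the constraints from Xray, its full set of required predecessors is Mike, Quebec, Whiskey — 3 of them.
So at minimum 3 operations come before Xray, putting Xray no earlier than position 4. That position is achievable by scheduling exactly those predecessors first.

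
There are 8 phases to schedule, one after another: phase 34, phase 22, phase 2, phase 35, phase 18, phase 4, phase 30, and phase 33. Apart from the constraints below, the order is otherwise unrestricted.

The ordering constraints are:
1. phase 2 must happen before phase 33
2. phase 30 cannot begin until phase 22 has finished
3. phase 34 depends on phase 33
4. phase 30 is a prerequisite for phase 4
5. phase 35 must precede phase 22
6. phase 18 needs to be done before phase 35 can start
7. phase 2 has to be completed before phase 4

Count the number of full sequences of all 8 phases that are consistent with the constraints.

55

2 phases have no prerequisites (phase 2, phase 18), so any of them could come first.
Systematically extending each partial ordering one phase at a time and counting, there are 55 complete orderings.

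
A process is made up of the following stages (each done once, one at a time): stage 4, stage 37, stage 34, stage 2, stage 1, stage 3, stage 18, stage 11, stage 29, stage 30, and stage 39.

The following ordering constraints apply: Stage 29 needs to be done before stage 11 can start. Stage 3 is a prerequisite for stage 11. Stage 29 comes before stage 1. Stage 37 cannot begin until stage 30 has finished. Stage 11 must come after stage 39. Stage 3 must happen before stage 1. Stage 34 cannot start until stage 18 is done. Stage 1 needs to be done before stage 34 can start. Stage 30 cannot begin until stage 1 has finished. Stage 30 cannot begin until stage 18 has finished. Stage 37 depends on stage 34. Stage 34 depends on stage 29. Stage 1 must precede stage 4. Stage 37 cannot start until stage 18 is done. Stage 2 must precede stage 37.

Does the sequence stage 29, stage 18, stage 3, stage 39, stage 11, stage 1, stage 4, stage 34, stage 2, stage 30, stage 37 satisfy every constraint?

Yes

Checking each listed constraint against this order: for instance, stage 18 is in position 2 and stage 37 in position 11, so that constraint holds — and the remaining constraints check out the same way.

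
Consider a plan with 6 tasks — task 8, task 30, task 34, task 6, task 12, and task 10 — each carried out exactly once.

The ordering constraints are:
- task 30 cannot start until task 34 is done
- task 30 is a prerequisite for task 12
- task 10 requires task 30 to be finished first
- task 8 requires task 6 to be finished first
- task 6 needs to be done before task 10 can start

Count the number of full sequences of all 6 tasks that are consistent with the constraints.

26

The tasks with no prerequisites are task 34, task 6; any of them can be placed first.
Systematically extending each partial ordering one task at a time and counting, there are 26 complete orderings.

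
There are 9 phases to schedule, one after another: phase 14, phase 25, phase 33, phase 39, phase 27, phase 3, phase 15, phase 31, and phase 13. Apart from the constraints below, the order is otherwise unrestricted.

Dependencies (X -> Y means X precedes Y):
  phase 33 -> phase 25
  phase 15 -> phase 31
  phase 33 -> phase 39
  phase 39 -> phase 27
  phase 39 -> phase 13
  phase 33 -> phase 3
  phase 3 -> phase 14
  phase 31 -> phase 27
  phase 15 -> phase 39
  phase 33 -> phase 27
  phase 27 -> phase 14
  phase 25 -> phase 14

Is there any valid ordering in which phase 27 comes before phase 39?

Following phase 39 → phase 27, phase 39 must precede phase 27 in every valid ordering.
So no valid ordering can have phase 27 before phase 39.

No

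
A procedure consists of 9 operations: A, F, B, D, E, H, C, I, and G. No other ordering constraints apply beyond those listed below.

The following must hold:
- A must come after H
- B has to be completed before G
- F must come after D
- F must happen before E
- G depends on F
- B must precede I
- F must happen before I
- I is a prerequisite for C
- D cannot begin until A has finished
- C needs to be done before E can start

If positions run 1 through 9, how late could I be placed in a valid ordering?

7

The operations that are forced after I, directly or by a chain of constraints, are E, C. That's 2 operations.
With 2 mandatory successors out of 9 operations total, the latest slot for I is 9−2 = 7, and it's reachable by doing all non-successors before I.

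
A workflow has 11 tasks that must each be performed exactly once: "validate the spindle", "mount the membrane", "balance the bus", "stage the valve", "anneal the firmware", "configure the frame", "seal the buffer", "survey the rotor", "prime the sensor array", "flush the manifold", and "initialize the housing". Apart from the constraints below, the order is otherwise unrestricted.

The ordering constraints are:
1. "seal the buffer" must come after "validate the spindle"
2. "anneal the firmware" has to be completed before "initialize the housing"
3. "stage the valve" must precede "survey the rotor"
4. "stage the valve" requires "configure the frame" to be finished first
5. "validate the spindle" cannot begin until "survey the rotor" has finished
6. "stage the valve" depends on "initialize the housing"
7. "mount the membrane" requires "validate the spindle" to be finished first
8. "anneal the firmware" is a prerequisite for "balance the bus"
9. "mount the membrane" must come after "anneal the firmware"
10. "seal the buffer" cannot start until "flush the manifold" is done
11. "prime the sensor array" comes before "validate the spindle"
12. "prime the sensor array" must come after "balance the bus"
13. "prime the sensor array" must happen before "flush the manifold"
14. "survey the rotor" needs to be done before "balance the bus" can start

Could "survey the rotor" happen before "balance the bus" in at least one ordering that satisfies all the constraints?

Yes

The constraints force "survey the rotor" before "balance the bus", so yes — every valid ordering has "survey the rotor" earlier.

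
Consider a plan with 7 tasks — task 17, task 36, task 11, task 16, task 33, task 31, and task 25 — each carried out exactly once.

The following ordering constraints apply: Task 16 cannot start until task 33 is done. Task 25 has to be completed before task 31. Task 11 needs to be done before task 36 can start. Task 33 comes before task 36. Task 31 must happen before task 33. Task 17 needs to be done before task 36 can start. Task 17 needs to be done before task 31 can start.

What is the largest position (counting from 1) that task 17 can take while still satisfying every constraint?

The tasks that are forced after task 17, directly or by a chain of constraints, are task 36, task 16, task 33, task 31. That's 4 tasks.
So at least 4 tasks follow task 17, putting task 17 no later than position 3. That position is achievable by scheduling everything else first.

3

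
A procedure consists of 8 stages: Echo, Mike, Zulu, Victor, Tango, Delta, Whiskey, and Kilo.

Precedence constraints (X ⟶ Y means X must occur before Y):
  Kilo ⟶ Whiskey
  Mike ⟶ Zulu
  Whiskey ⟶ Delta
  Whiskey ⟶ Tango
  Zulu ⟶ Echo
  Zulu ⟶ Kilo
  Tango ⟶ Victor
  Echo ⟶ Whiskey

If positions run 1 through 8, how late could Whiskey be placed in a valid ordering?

Every stage that must follow Whiskey has to come after it. Tracing all chains starting from Whiskey, those stages are: Victor, Tango, Delta — 3 in total.
With 3 mandatory successors out of 8 stages total, the latest slot for Whiskey is 8−3 = 5, and it's reachable by doing all non-successors before Whiskey.

5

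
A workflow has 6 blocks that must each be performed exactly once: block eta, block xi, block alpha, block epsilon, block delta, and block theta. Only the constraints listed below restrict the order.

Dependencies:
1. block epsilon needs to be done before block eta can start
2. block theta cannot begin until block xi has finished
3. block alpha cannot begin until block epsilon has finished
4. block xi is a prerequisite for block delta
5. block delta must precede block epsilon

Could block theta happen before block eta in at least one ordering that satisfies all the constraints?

No chain of constraints runs from block eta to block theta, so block eta is not required to come first.
That means at least one valid schedule has block theta before block eta.

Yes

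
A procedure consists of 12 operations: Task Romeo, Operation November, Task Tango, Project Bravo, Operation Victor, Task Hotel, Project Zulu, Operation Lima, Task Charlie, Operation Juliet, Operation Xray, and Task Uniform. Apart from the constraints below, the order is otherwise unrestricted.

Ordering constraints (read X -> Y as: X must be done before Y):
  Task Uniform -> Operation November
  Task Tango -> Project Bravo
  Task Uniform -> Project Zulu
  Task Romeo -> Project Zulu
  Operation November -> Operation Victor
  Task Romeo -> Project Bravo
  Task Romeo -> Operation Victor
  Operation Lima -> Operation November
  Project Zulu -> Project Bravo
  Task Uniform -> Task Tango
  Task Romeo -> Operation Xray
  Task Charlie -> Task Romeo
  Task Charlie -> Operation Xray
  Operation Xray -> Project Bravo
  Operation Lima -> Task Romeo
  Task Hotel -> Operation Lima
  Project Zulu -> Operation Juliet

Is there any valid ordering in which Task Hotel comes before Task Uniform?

Yes

The constraints leave Task Hotel and Task Uniform unordered relative to each other; nothing requires Task Uniform earlier.
That means at least one valid schedule has Task Hotel before Task Uniform.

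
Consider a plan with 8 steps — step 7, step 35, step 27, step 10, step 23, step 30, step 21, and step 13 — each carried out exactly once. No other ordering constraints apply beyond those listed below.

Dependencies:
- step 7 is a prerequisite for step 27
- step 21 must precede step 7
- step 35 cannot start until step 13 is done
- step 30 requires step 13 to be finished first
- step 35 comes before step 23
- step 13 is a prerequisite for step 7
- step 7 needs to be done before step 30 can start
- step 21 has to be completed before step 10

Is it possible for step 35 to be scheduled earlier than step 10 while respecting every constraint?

Yes

Nothing in the constraints forces step 10 before step 35 — there is no chain from step 10 to step 35.
So a valid ordering placing step 35 earlier than step 10 exists.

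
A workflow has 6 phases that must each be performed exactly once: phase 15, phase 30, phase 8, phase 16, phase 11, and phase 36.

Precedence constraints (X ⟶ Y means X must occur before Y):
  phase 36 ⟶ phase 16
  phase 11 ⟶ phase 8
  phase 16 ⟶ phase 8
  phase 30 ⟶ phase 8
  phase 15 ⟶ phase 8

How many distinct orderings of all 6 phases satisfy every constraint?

The phases with no prerequisites are phase 15, phase 30, phase 11, phase 36; any of them can be placed first.
Enumerating by repeatedly choosing an available phase (one whose prerequisites are all placed) gives 60 distinct complete orderings.

60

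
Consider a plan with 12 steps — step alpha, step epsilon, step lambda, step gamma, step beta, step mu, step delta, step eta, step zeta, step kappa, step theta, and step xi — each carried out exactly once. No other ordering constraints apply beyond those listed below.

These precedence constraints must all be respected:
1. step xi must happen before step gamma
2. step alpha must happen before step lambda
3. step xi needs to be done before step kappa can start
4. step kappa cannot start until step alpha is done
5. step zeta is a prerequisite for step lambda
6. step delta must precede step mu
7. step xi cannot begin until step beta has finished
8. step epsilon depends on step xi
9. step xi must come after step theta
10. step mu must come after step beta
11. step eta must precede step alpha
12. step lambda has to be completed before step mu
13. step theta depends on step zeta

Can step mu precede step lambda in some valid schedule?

No

Following step lambda → step mu, step lambda must precede step mu in every valid ordering.
Hence step mu can never be scheduled before step lambda.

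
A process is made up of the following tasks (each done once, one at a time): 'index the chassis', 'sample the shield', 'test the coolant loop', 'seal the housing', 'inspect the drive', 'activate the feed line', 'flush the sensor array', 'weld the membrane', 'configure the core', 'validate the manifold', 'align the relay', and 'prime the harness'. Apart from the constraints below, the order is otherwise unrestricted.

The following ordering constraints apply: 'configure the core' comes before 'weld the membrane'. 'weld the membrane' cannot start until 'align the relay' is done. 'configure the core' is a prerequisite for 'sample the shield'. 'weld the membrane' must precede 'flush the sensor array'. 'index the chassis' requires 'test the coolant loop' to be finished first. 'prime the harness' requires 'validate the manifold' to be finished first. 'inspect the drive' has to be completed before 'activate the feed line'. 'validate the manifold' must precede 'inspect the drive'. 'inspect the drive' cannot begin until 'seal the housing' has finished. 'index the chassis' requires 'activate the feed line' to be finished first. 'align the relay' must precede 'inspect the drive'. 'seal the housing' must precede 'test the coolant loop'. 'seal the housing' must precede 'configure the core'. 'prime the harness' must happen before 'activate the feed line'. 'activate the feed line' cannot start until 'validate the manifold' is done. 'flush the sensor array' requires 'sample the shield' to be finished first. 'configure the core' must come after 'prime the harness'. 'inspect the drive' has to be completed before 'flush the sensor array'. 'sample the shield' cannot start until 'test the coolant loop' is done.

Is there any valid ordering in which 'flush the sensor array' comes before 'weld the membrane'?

The constraints give a chain 'weld the membrane' → 'flush the sensor array', which forces 'weld the membrane' before 'flush the sensor array'.
So no valid ordering can have 'flush the sensor array' before 'weld the membrane'.

No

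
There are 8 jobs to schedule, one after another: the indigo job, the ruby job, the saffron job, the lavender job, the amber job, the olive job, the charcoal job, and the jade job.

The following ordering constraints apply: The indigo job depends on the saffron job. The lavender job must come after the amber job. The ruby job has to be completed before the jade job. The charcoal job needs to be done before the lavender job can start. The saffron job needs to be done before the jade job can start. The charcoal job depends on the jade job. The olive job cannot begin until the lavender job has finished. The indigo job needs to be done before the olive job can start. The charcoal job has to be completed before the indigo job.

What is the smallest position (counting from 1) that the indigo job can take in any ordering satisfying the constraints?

Every job that must precede the indigo job has to come before it. Tracing all chains that end at the indigo job, those jobs are: the ruby job, the saffron job, the charcoal job, the jade job — 4 in total.
With 4 mandatory predecessors, the earliest the indigo job can sit is position 4+1 = 5, and placing just those 4 first achieves it.

5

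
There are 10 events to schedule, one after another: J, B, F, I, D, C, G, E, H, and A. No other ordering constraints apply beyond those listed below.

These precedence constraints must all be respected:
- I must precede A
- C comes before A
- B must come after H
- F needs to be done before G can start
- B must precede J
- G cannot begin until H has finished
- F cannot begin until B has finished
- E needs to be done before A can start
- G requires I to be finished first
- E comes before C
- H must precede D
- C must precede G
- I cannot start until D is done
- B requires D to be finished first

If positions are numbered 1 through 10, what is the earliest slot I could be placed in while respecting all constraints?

Every event that must precede I has to come before it. Tracing all chains that end at I, those events are: D, H — 2 in total.
With 2 mandatory predecessors, the earliest I can sit is position 2+1 = 3, and placing just those 2 first achieves it.

3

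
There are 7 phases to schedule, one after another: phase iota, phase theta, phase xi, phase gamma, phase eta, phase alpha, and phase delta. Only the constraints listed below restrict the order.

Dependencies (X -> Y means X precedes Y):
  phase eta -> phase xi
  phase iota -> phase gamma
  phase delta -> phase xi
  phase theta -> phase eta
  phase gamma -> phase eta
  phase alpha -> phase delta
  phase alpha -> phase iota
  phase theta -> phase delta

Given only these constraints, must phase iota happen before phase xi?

Yes

Chaining the stated constraints: phase iota → phase gamma → phase eta → phase xi.
Hence phase iota necessarily comes before phase xi.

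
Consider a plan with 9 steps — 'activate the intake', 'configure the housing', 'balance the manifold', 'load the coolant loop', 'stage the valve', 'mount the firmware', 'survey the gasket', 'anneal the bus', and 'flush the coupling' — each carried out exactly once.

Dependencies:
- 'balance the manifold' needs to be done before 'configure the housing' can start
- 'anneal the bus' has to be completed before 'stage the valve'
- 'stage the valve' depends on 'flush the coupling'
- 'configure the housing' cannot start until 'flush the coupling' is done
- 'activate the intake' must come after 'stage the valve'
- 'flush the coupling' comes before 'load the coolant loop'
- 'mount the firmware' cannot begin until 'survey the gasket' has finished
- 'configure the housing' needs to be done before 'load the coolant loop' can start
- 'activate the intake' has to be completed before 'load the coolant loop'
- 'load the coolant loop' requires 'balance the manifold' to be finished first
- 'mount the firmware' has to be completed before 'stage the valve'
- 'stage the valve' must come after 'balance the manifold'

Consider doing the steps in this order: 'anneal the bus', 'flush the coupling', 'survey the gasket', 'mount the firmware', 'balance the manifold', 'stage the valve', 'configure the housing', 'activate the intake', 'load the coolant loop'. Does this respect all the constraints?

Checking each listed constraint against this order: for instance, 'flush the coupling' is in position 2 and 'load the coolant loop' in position 9, so that constraint holds — and the remaining constraints check out the same way.

Yes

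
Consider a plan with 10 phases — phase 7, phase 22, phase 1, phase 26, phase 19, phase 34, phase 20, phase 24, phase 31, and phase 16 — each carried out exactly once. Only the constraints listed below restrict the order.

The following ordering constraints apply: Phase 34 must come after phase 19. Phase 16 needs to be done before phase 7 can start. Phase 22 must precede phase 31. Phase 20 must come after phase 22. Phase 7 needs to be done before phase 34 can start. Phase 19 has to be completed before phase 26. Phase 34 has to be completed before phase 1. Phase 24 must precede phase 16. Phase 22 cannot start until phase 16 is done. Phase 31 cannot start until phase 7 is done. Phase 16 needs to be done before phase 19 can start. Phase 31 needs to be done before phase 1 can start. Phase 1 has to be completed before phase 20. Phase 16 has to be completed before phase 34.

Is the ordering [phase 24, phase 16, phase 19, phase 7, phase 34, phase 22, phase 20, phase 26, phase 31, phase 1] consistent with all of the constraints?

The sequence places phase 20 ahead of phase 1.
But one of the constraints requires phase 1 before phase 20, so this ordering violates it.

No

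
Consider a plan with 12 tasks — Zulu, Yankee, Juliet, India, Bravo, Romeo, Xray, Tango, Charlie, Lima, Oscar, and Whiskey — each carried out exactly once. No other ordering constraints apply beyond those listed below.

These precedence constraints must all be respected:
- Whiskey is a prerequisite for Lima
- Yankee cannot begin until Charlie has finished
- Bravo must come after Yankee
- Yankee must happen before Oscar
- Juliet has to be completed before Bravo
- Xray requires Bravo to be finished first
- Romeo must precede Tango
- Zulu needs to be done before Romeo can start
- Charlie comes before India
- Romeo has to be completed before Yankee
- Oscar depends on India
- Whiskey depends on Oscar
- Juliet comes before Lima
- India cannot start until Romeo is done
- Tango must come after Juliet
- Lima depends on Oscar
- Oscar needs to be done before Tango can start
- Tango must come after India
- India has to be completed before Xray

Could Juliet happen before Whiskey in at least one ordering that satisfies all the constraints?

Yes

Nothing in the constraints forces Whiskey before Juliet — there is no chain from Whiskey to Juliet.
So a valid ordering placing Juliet earlier than Whiskey exists.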